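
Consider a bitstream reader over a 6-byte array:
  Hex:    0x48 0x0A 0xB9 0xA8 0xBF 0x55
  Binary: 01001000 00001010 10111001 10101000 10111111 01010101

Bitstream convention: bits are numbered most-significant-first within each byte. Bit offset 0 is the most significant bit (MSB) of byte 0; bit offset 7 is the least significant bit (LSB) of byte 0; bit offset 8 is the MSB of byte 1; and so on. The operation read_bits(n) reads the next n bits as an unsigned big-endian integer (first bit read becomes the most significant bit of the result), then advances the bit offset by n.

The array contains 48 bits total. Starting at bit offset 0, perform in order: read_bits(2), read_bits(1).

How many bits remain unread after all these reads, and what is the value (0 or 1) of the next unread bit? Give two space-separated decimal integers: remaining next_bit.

Read 1: bits[0:2] width=2 -> value=1 (bin 01); offset now 2 = byte 0 bit 2; 46 bits remain
Read 2: bits[2:3] width=1 -> value=0 (bin 0); offset now 3 = byte 0 bit 3; 45 bits remain

Answer: 45 0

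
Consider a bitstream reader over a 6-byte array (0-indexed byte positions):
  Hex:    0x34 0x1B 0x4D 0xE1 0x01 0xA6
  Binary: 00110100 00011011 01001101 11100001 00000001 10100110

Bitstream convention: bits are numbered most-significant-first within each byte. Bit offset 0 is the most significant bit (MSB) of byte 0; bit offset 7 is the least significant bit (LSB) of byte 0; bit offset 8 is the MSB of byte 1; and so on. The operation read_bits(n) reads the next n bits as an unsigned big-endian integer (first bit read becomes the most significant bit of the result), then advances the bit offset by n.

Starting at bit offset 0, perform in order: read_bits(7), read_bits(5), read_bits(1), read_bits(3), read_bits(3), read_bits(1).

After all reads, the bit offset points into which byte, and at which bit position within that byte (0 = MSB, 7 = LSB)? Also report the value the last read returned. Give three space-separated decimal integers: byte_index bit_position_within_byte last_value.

Answer: 2 4 0

Derivation:
Read 1: bits[0:7] width=7 -> value=26 (bin 0011010); offset now 7 = byte 0 bit 7; 41 bits remain
Read 2: bits[7:12] width=5 -> value=1 (bin 00001); offset now 12 = byte 1 bit 4; 36 bits remain
Read 3: bits[12:13] width=1 -> value=1 (bin 1); offset now 13 = byte 1 bit 5; 35 bits remain
Read 4: bits[13:16] width=3 -> value=3 (bin 011); offset now 16 = byte 2 bit 0; 32 bits remain
Read 5: bits[16:19] width=3 -> value=2 (bin 010); offset now 19 = byte 2 bit 3; 29 bits remain
Read 6: bits[19:20] width=1 -> value=0 (bin 0); offset now 20 = byte 2 bit 4; 28 bits remain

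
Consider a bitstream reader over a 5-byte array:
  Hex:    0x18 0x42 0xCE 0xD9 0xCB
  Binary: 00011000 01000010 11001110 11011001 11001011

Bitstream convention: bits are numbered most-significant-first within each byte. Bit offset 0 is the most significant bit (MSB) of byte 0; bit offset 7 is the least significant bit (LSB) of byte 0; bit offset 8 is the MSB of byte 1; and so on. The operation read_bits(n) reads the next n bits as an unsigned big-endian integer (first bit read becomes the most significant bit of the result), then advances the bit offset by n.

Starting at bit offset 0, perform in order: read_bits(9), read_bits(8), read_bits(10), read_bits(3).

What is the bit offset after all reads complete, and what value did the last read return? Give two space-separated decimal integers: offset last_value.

Read 1: bits[0:9] width=9 -> value=48 (bin 000110000); offset now 9 = byte 1 bit 1; 31 bits remain
Read 2: bits[9:17] width=8 -> value=133 (bin 10000101); offset now 17 = byte 2 bit 1; 23 bits remain
Read 3: bits[17:27] width=10 -> value=630 (bin 1001110110); offset now 27 = byte 3 bit 3; 13 bits remain
Read 4: bits[27:30] width=3 -> value=6 (bin 110); offset now 30 = byte 3 bit 6; 10 bits remain

Answer: 30 6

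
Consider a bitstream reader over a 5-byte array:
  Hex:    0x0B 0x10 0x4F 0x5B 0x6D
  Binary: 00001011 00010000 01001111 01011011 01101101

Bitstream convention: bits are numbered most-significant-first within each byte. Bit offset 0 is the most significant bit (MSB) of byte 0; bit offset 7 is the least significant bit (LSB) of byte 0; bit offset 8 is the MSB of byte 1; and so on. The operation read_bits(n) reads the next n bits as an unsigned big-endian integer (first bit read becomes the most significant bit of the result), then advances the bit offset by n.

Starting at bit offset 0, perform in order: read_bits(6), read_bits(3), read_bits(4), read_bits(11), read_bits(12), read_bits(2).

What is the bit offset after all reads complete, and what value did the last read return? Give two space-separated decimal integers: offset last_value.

Read 1: bits[0:6] width=6 -> value=2 (bin 000010); offset now 6 = byte 0 bit 6; 34 bits remain
Read 2: bits[6:9] width=3 -> value=6 (bin 110); offset now 9 = byte 1 bit 1; 31 bits remain
Read 3: bits[9:13] width=4 -> value=2 (bin 0010); offset now 13 = byte 1 bit 5; 27 bits remain
Read 4: bits[13:24] width=11 -> value=79 (bin 00001001111); offset now 24 = byte 3 bit 0; 16 bits remain
Read 5: bits[24:36] width=12 -> value=1462 (bin 010110110110); offset now 36 = byte 4 bit 4; 4 bits remain
Read 6: bits[36:38] width=2 -> value=3 (bin 11); offset now 38 = byte 4 bit 6; 2 bits remain

Answer: 38 3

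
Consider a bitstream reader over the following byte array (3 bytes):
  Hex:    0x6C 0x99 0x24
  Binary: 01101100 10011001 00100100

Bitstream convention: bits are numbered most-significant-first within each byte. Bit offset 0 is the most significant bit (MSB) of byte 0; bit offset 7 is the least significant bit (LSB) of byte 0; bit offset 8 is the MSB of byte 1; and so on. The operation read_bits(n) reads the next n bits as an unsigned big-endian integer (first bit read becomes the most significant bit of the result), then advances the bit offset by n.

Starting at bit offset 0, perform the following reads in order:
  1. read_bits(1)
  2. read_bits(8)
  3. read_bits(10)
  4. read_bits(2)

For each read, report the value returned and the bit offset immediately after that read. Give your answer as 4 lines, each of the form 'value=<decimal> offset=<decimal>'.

Read 1: bits[0:1] width=1 -> value=0 (bin 0); offset now 1 = byte 0 bit 1; 23 bits remain
Read 2: bits[1:9] width=8 -> value=217 (bin 11011001); offset now 9 = byte 1 bit 1; 15 bits remain
Read 3: bits[9:19] width=10 -> value=201 (bin 0011001001); offset now 19 = byte 2 bit 3; 5 bits remain
Read 4: bits[19:21] width=2 -> value=0 (bin 00); offset now 21 = byte 2 bit 5; 3 bits remain

Answer: value=0 offset=1
value=217 offset=9
value=201 offset=19
value=0 offset=21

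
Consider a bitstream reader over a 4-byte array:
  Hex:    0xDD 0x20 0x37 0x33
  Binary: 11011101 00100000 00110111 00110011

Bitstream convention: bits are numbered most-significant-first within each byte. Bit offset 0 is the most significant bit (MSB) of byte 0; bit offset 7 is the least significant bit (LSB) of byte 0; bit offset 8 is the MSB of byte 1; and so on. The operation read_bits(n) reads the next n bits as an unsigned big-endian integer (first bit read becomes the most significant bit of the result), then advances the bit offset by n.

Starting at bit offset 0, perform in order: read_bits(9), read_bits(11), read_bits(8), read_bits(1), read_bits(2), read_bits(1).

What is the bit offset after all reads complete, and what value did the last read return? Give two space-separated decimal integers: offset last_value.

Answer: 32 1

Derivation:
Read 1: bits[0:9] width=9 -> value=442 (bin 110111010); offset now 9 = byte 1 bit 1; 23 bits remain
Read 2: bits[9:20] width=11 -> value=515 (bin 01000000011); offset now 20 = byte 2 bit 4; 12 bits remain
Read 3: bits[20:28] width=8 -> value=115 (bin 01110011); offset now 28 = byte 3 bit 4; 4 bits remain
Read 4: bits[28:29] width=1 -> value=0 (bin 0); offset now 29 = byte 3 bit 5; 3 bits remain
Read 5: bits[29:31] width=2 -> value=1 (bin 01); offset now 31 = byte 3 bit 7; 1 bits remain
Read 6: bits[31:32] width=1 -> value=1 (bin 1); offset now 32 = byte 4 bit 0; 0 bits remain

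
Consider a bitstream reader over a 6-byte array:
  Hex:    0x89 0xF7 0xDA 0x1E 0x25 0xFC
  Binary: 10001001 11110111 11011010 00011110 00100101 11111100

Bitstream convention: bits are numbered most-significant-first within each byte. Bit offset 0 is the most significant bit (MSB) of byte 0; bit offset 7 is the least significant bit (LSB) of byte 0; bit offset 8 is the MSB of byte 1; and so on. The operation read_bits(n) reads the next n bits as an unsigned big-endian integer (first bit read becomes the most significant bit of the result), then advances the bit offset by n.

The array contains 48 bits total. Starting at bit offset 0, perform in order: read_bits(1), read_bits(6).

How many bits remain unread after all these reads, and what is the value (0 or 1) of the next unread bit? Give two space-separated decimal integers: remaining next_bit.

Read 1: bits[0:1] width=1 -> value=1 (bin 1); offset now 1 = byte 0 bit 1; 47 bits remain
Read 2: bits[1:7] width=6 -> value=4 (bin 000100); offset now 7 = byte 0 bit 7; 41 bits remain

Answer: 41 1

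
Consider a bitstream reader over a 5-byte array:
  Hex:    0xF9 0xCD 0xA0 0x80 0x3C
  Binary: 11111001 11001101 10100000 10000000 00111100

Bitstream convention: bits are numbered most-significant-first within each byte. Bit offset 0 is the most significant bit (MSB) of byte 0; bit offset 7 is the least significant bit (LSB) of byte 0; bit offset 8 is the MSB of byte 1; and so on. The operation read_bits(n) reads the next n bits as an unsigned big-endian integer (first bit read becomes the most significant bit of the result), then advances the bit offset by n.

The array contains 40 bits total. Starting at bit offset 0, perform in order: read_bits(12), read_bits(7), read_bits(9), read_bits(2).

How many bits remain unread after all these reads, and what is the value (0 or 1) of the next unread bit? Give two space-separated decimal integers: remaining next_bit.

Answer: 10 0

Derivation:
Read 1: bits[0:12] width=12 -> value=3996 (bin 111110011100); offset now 12 = byte 1 bit 4; 28 bits remain
Read 2: bits[12:19] width=7 -> value=109 (bin 1101101); offset now 19 = byte 2 bit 3; 21 bits remain
Read 3: bits[19:28] width=9 -> value=8 (bin 000001000); offset now 28 = byte 3 bit 4; 12 bits remain
Read 4: bits[28:30] width=2 -> value=0 (bin 00); offset now 30 = byte 3 bit 6; 10 bits remain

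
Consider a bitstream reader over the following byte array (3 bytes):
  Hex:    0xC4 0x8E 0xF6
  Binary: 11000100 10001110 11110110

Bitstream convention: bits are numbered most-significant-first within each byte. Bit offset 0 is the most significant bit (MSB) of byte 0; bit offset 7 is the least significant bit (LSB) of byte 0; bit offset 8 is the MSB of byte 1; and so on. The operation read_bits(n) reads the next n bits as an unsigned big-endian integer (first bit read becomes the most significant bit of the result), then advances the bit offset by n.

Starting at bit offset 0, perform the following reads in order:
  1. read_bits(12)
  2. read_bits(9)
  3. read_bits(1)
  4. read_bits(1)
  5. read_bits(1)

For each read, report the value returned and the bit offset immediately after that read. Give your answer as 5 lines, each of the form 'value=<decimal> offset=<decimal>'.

Answer: value=3144 offset=12
value=478 offset=21
value=1 offset=22
value=1 offset=23
value=0 offset=24

Derivation:
Read 1: bits[0:12] width=12 -> value=3144 (bin 110001001000); offset now 12 = byte 1 bit 4; 12 bits remain
Read 2: bits[12:21] width=9 -> value=478 (bin 111011110); offset now 21 = byte 2 bit 5; 3 bits remain
Read 3: bits[21:22] width=1 -> value=1 (bin 1); offset now 22 = byte 2 bit 6; 2 bits remain
Read 4: bits[22:23] width=1 -> value=1 (bin 1); offset now 23 = byte 2 bit 7; 1 bits remain
Read 5: bits[23:24] width=1 -> value=0 (bin 0); offset now 24 = byte 3 bit 0; 0 bits remain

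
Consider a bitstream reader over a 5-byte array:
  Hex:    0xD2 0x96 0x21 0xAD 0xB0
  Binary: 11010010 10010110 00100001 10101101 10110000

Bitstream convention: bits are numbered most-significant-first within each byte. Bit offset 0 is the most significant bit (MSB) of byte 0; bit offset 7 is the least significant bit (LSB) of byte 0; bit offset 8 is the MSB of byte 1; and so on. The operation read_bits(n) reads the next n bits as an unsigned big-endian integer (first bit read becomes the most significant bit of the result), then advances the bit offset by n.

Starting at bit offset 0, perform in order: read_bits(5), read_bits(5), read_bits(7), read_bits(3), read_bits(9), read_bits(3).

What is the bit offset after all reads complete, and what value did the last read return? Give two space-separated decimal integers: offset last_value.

Read 1: bits[0:5] width=5 -> value=26 (bin 11010); offset now 5 = byte 0 bit 5; 35 bits remain
Read 2: bits[5:10] width=5 -> value=10 (bin 01010); offset now 10 = byte 1 bit 2; 30 bits remain
Read 3: bits[10:17] width=7 -> value=44 (bin 0101100); offset now 17 = byte 2 bit 1; 23 bits remain
Read 4: bits[17:20] width=3 -> value=2 (bin 010); offset now 20 = byte 2 bit 4; 20 bits remain
Read 5: bits[20:29] width=9 -> value=53 (bin 000110101); offset now 29 = byte 3 bit 5; 11 bits remain
Read 6: bits[29:32] width=3 -> value=5 (bin 101); offset now 32 = byte 4 bit 0; 8 bits remain

Answer: 32 5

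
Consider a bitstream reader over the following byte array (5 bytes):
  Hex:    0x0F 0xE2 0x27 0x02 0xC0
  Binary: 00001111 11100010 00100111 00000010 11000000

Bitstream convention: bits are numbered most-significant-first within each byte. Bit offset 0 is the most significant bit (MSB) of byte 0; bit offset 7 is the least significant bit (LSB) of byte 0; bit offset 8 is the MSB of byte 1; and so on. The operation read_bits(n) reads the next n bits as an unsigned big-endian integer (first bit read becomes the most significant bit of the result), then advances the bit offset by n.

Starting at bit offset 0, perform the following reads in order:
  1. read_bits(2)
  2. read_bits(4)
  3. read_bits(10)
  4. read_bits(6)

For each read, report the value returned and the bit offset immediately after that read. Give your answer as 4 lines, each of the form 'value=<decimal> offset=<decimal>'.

Answer: value=0 offset=2
value=3 offset=6
value=994 offset=16
value=9 offset=22

Derivation:
Read 1: bits[0:2] width=2 -> value=0 (bin 00); offset now 2 = byte 0 bit 2; 38 bits remain
Read 2: bits[2:6] width=4 -> value=3 (bin 0011); offset now 6 = byte 0 bit 6; 34 bits remain
Read 3: bits[6:16] width=10 -> value=994 (bin 1111100010); offset now 16 = byte 2 bit 0; 24 bits remain
Read 4: bits[16:22] width=6 -> value=9 (bin 001001); offset now 22 = byte 2 bit 6; 18 bits remain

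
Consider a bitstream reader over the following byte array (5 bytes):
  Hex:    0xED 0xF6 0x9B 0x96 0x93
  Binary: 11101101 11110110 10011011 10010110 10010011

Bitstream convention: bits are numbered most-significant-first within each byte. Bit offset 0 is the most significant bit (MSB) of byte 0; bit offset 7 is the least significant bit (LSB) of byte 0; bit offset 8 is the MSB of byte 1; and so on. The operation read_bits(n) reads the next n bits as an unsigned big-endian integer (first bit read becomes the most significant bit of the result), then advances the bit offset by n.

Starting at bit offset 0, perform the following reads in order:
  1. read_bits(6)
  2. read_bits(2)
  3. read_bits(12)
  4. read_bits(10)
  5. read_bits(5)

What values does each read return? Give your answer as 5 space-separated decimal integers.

Answer: 59 1 3945 741 20

Derivation:
Read 1: bits[0:6] width=6 -> value=59 (bin 111011); offset now 6 = byte 0 bit 6; 34 bits remain
Read 2: bits[6:8] width=2 -> value=1 (bin 01); offset now 8 = byte 1 bit 0; 32 bits remain
Read 3: bits[8:20] width=12 -> value=3945 (bin 111101101001); offset now 20 = byte 2 bit 4; 20 bits remain
Read 4: bits[20:30] width=10 -> value=741 (bin 1011100101); offset now 30 = byte 3 bit 6; 10 bits remain
Read 5: bits[30:35] width=5 -> value=20 (bin 10100); offset now 35 = byte 4 bit 3; 5 bits remain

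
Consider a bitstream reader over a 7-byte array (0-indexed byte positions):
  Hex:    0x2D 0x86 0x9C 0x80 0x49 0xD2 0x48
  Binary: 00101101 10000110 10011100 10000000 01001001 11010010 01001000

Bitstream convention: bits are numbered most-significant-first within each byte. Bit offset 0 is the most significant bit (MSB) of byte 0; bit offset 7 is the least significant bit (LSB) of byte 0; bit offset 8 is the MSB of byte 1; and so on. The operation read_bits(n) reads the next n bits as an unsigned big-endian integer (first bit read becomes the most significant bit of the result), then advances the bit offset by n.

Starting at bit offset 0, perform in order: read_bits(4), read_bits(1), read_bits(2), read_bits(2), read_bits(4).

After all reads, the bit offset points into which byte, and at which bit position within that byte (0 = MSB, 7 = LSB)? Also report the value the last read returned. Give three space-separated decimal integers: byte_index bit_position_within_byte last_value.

Read 1: bits[0:4] width=4 -> value=2 (bin 0010); offset now 4 = byte 0 bit 4; 52 bits remain
Read 2: bits[4:5] width=1 -> value=1 (bin 1); offset now 5 = byte 0 bit 5; 51 bits remain
Read 3: bits[5:7] width=2 -> value=2 (bin 10); offset now 7 = byte 0 bit 7; 49 bits remain
Read 4: bits[7:9] width=2 -> value=3 (bin 11); offset now 9 = byte 1 bit 1; 47 bits remain
Read 5: bits[9:13] width=4 -> value=0 (bin 0000); offset now 13 = byte 1 bit 5; 43 bits remain

Answer: 1 5 0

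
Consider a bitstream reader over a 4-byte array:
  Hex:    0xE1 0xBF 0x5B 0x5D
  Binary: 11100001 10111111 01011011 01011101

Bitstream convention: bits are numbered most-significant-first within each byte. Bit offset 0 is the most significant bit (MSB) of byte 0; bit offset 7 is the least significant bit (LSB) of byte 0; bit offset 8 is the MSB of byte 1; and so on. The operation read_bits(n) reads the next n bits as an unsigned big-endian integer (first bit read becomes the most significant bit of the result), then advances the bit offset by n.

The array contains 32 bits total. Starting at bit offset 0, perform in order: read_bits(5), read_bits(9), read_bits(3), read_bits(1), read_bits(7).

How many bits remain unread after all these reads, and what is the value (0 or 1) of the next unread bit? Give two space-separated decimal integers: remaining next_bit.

Read 1: bits[0:5] width=5 -> value=28 (bin 11100); offset now 5 = byte 0 bit 5; 27 bits remain
Read 2: bits[5:14] width=9 -> value=111 (bin 001101111); offset now 14 = byte 1 bit 6; 18 bits remain
Read 3: bits[14:17] width=3 -> value=6 (bin 110); offset now 17 = byte 2 bit 1; 15 bits remain
Read 4: bits[17:18] width=1 -> value=1 (bin 1); offset now 18 = byte 2 bit 2; 14 bits remain
Read 5: bits[18:25] width=7 -> value=54 (bin 0110110); offset now 25 = byte 3 bit 1; 7 bits remain

Answer: 7 1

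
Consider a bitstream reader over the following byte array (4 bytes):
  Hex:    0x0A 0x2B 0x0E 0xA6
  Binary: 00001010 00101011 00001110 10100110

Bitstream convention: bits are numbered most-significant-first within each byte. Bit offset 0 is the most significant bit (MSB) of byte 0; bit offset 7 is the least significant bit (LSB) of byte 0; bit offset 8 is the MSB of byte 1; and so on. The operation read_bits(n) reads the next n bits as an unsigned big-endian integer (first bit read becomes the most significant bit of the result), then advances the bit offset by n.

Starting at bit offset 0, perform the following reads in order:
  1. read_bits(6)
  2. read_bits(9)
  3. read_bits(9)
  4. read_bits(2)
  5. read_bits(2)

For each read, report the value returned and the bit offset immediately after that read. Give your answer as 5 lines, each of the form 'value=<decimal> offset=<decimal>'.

Read 1: bits[0:6] width=6 -> value=2 (bin 000010); offset now 6 = byte 0 bit 6; 26 bits remain
Read 2: bits[6:15] width=9 -> value=277 (bin 100010101); offset now 15 = byte 1 bit 7; 17 bits remain
Read 3: bits[15:24] width=9 -> value=270 (bin 100001110); offset now 24 = byte 3 bit 0; 8 bits remain
Read 4: bits[24:26] width=2 -> value=2 (bin 10); offset now 26 = byte 3 bit 2; 6 bits remain
Read 5: bits[26:28] width=2 -> value=2 (bin 10); offset now 28 = byte 3 bit 4; 4 bits remain

Answer: value=2 offset=6
value=277 offset=15
value=270 offset=24
value=2 offset=26
value=2 offset=28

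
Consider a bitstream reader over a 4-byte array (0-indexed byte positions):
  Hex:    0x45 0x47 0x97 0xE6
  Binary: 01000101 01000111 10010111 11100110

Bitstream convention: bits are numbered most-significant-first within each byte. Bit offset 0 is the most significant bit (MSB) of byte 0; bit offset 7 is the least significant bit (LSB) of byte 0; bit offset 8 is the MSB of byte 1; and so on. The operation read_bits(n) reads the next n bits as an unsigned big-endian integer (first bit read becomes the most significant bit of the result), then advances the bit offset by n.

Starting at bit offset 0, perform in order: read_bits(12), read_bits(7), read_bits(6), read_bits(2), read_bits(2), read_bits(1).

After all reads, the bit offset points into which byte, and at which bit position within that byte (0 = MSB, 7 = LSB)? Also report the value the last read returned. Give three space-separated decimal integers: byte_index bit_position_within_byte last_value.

Answer: 3 6 1

Derivation:
Read 1: bits[0:12] width=12 -> value=1108 (bin 010001010100); offset now 12 = byte 1 bit 4; 20 bits remain
Read 2: bits[12:19] width=7 -> value=60 (bin 0111100); offset now 19 = byte 2 bit 3; 13 bits remain
Read 3: bits[19:25] width=6 -> value=47 (bin 101111); offset now 25 = byte 3 bit 1; 7 bits remain
Read 4: bits[25:27] width=2 -> value=3 (bin 11); offset now 27 = byte 3 bit 3; 5 bits remain
Read 5: bits[27:29] width=2 -> value=0 (bin 00); offset now 29 = byte 3 bit 5; 3 bits remain
Read 6: bits[29:30] width=1 -> value=1 (bin 1); offset now 30 = byte 3 bit 6; 2 bits remain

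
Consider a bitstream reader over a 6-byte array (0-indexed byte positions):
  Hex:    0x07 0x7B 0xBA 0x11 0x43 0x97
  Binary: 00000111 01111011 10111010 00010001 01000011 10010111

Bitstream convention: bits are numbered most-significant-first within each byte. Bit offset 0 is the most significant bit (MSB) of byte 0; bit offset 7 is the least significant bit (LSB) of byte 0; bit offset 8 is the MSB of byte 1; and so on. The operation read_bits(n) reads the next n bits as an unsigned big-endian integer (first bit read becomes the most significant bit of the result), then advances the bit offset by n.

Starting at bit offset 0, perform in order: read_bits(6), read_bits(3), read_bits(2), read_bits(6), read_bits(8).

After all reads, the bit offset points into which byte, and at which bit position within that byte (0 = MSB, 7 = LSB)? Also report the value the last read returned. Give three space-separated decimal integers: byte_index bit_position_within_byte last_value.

Answer: 3 1 116

Derivation:
Read 1: bits[0:6] width=6 -> value=1 (bin 000001); offset now 6 = byte 0 bit 6; 42 bits remain
Read 2: bits[6:9] width=3 -> value=6 (bin 110); offset now 9 = byte 1 bit 1; 39 bits remain
Read 3: bits[9:11] width=2 -> value=3 (bin 11); offset now 11 = byte 1 bit 3; 37 bits remain
Read 4: bits[11:17] width=6 -> value=55 (bin 110111); offset now 17 = byte 2 bit 1; 31 bits remain
Read 5: bits[17:25] width=8 -> value=116 (bin 01110100); offset now 25 = byte 3 bit 1; 23 bits remain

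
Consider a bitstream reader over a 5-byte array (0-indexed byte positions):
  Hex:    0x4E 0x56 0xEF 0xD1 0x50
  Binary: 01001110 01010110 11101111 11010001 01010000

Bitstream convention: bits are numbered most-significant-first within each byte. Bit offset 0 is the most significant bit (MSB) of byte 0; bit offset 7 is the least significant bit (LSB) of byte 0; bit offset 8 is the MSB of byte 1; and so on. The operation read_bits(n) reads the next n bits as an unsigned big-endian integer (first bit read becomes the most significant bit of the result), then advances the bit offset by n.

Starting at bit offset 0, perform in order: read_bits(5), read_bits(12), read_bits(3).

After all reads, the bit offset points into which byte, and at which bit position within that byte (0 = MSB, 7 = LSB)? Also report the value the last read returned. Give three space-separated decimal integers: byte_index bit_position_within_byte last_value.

Answer: 2 4 6

Derivation:
Read 1: bits[0:5] width=5 -> value=9 (bin 01001); offset now 5 = byte 0 bit 5; 35 bits remain
Read 2: bits[5:17] width=12 -> value=3245 (bin 110010101101); offset now 17 = byte 2 bit 1; 23 bits remain
Read 3: bits[17:20] width=3 -> value=6 (bin 110); offset now 20 = byte 2 bit 4; 20 bits remain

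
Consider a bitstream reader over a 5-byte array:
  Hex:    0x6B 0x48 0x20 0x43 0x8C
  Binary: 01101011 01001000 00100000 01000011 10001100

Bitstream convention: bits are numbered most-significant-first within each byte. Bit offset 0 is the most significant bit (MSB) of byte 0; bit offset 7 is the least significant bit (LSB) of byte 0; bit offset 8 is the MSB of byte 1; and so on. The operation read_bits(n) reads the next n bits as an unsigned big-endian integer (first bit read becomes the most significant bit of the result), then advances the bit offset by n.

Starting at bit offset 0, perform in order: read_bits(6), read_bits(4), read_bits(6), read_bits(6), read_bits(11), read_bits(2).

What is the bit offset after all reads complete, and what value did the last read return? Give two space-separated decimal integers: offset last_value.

Answer: 35 0

Derivation:
Read 1: bits[0:6] width=6 -> value=26 (bin 011010); offset now 6 = byte 0 bit 6; 34 bits remain
Read 2: bits[6:10] width=4 -> value=13 (bin 1101); offset now 10 = byte 1 bit 2; 30 bits remain
Read 3: bits[10:16] width=6 -> value=8 (bin 001000); offset now 16 = byte 2 bit 0; 24 bits remain
Read 4: bits[16:22] width=6 -> value=8 (bin 001000); offset now 22 = byte 2 bit 6; 18 bits remain
Read 5: bits[22:33] width=11 -> value=135 (bin 00010000111); offset now 33 = byte 4 bit 1; 7 bits remain
Read 6: bits[33:35] width=2 -> value=0 (bin 00); offset now 35 = byte 4 bit 3; 5 bits remain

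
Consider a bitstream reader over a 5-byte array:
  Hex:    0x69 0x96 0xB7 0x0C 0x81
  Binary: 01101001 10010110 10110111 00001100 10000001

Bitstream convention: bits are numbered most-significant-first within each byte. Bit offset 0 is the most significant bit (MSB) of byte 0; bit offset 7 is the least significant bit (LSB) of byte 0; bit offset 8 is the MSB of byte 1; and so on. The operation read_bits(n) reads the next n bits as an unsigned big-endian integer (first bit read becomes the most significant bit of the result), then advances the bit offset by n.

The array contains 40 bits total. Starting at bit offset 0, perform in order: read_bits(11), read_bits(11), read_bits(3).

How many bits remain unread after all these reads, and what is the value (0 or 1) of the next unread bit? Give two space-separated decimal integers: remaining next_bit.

Answer: 15 0

Derivation:
Read 1: bits[0:11] width=11 -> value=844 (bin 01101001100); offset now 11 = byte 1 bit 3; 29 bits remain
Read 2: bits[11:22] width=11 -> value=1453 (bin 10110101101); offset now 22 = byte 2 bit 6; 18 bits remain
Read 3: bits[22:25] width=3 -> value=6 (bin 110); offset now 25 = byte 3 bit 1; 15 bits remain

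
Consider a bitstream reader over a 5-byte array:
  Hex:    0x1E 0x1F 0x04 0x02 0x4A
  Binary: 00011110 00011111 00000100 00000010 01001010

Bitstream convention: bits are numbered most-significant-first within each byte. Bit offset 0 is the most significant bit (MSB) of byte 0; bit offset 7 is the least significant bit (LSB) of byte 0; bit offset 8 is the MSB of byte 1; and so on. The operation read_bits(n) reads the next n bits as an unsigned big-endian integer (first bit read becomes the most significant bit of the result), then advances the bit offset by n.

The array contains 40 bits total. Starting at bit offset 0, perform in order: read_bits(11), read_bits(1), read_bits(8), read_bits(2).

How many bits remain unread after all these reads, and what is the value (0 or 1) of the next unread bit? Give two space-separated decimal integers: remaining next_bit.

Read 1: bits[0:11] width=11 -> value=240 (bin 00011110000); offset now 11 = byte 1 bit 3; 29 bits remain
Read 2: bits[11:12] width=1 -> value=1 (bin 1); offset now 12 = byte 1 bit 4; 28 bits remain
Read 3: bits[12:20] width=8 -> value=240 (bin 11110000); offset now 20 = byte 2 bit 4; 20 bits remain
Read 4: bits[20:22] width=2 -> value=1 (bin 01); offset now 22 = byte 2 bit 6; 18 bits remain

Answer: 18 0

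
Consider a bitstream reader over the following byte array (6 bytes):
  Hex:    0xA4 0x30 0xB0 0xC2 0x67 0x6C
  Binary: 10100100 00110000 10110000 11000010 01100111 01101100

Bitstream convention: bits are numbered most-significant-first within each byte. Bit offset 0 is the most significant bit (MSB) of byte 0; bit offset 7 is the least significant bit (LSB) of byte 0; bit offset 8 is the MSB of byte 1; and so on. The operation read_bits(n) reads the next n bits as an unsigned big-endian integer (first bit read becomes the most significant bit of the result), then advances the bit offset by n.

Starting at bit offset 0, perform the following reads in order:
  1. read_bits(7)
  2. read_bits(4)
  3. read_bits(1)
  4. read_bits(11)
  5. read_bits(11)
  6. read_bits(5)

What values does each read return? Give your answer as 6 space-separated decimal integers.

Answer: 82 1 1 88 777 19

Derivation:
Read 1: bits[0:7] width=7 -> value=82 (bin 1010010); offset now 7 = byte 0 bit 7; 41 bits remain
Read 2: bits[7:11] width=4 -> value=1 (bin 0001); offset now 11 = byte 1 bit 3; 37 bits remain
Read 3: bits[11:12] width=1 -> value=1 (bin 1); offset now 12 = byte 1 bit 4; 36 bits remain
Read 4: bits[12:23] width=11 -> value=88 (bin 00001011000); offset now 23 = byte 2 bit 7; 25 bits remain
Read 5: bits[23:34] width=11 -> value=777 (bin 01100001001); offset now 34 = byte 4 bit 2; 14 bits remain
Read 6: bits[34:39] width=5 -> value=19 (bin 10011); offset now 39 = byte 4 bit 7; 9 bits remain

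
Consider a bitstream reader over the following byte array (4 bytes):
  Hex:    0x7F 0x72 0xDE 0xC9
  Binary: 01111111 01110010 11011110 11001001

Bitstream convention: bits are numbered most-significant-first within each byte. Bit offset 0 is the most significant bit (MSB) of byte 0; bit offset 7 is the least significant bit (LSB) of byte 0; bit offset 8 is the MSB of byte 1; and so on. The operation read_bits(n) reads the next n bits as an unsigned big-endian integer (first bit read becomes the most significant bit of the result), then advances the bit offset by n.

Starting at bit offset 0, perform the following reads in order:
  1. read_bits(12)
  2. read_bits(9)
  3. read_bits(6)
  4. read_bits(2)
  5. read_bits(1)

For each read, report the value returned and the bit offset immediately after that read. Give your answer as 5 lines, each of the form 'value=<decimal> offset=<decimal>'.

Read 1: bits[0:12] width=12 -> value=2039 (bin 011111110111); offset now 12 = byte 1 bit 4; 20 bits remain
Read 2: bits[12:21] width=9 -> value=91 (bin 001011011); offset now 21 = byte 2 bit 5; 11 bits remain
Read 3: bits[21:27] width=6 -> value=54 (bin 110110); offset now 27 = byte 3 bit 3; 5 bits remain
Read 4: bits[27:29] width=2 -> value=1 (bin 01); offset now 29 = byte 3 bit 5; 3 bits remain
Read 5: bits[29:30] width=1 -> value=0 (bin 0); offset now 30 = byte 3 bit 6; 2 bits remain

Answer: value=2039 offset=12
value=91 offset=21
value=54 offset=27
value=1 offset=29
value=0 offset=30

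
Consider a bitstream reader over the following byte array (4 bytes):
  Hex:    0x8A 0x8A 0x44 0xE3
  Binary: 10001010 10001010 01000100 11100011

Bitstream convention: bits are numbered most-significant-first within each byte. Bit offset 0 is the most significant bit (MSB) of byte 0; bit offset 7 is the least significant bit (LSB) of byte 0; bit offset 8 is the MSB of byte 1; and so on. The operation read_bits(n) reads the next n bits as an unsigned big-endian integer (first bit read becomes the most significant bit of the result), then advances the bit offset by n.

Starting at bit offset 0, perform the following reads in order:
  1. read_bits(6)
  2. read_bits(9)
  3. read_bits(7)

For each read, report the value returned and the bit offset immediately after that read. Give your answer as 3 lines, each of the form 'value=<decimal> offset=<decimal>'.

Answer: value=34 offset=6
value=325 offset=15
value=17 offset=22

Derivation:
Read 1: bits[0:6] width=6 -> value=34 (bin 100010); offset now 6 = byte 0 bit 6; 26 bits remain
Read 2: bits[6:15] width=9 -> value=325 (bin 101000101); offset now 15 = byte 1 bit 7; 17 bits remain
Read 3: bits[15:22] width=7 -> value=17 (bin 0010001); offset now 22 = byte 2 bit 6; 10 bits remain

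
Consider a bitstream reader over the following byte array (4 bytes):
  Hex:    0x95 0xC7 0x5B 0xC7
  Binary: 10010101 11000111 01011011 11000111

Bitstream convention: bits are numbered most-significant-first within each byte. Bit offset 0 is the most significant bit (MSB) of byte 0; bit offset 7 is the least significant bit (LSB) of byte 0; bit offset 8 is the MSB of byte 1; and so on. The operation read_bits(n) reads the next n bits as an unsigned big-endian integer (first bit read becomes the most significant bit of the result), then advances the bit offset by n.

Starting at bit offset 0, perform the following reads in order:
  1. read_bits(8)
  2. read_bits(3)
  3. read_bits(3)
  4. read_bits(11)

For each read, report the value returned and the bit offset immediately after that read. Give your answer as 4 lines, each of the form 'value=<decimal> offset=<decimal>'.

Read 1: bits[0:8] width=8 -> value=149 (bin 10010101); offset now 8 = byte 1 bit 0; 24 bits remain
Read 2: bits[8:11] width=3 -> value=6 (bin 110); offset now 11 = byte 1 bit 3; 21 bits remain
Read 3: bits[11:14] width=3 -> value=1 (bin 001); offset now 14 = byte 1 bit 6; 18 bits remain
Read 4: bits[14:25] width=11 -> value=1719 (bin 11010110111); offset now 25 = byte 3 bit 1; 7 bits remain

Answer: value=149 offset=8
value=6 offset=11
value=1 offset=14
value=1719 offset=25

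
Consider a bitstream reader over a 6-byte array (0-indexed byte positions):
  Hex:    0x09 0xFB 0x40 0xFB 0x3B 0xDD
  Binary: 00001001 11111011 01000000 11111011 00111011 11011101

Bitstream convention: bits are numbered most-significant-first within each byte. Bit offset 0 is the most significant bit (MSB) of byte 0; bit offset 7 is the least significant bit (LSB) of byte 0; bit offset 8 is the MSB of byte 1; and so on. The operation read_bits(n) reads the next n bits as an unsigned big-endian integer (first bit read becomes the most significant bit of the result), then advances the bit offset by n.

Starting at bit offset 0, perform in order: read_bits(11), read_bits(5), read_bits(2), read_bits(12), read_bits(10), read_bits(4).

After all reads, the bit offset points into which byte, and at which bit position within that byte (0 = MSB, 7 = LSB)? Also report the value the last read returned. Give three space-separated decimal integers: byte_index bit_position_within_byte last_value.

Answer: 5 4 13

Derivation:
Read 1: bits[0:11] width=11 -> value=79 (bin 00001001111); offset now 11 = byte 1 bit 3; 37 bits remain
Read 2: bits[11:16] width=5 -> value=27 (bin 11011); offset now 16 = byte 2 bit 0; 32 bits remain
Read 3: bits[16:18] width=2 -> value=1 (bin 01); offset now 18 = byte 2 bit 2; 30 bits remain
Read 4: bits[18:30] width=12 -> value=62 (bin 000000111110); offset now 30 = byte 3 bit 6; 18 bits remain
Read 5: bits[30:40] width=10 -> value=827 (bin 1100111011); offset now 40 = byte 5 bit 0; 8 bits remain
Read 6: bits[40:44] width=4 -> value=13 (bin 1101); offset now 44 = byte 5 bit 4; 4 bits remain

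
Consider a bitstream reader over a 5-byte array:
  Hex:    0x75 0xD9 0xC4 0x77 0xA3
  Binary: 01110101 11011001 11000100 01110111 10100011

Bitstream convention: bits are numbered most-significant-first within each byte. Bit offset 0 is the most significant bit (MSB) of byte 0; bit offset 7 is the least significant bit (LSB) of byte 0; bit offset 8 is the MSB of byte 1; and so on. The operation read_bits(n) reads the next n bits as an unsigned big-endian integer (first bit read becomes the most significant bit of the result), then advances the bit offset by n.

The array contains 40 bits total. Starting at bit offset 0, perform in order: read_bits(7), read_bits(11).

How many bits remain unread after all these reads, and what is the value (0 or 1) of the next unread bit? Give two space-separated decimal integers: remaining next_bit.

Answer: 22 0

Derivation:
Read 1: bits[0:7] width=7 -> value=58 (bin 0111010); offset now 7 = byte 0 bit 7; 33 bits remain
Read 2: bits[7:18] width=11 -> value=1895 (bin 11101100111); offset now 18 = byte 2 bit 2; 22 bits remain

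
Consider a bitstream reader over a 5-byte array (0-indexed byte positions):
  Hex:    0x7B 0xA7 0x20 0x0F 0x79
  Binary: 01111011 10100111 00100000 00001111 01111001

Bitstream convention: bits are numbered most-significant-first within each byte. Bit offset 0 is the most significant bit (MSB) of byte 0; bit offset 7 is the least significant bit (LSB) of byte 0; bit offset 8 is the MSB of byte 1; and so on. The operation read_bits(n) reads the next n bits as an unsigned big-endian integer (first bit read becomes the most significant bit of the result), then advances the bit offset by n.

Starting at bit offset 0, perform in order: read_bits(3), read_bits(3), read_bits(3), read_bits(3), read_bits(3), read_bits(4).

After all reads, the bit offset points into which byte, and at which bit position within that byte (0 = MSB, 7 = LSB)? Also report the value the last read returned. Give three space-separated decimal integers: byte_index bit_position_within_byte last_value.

Answer: 2 3 9

Derivation:
Read 1: bits[0:3] width=3 -> value=3 (bin 011); offset now 3 = byte 0 bit 3; 37 bits remain
Read 2: bits[3:6] width=3 -> value=6 (bin 110); offset now 6 = byte 0 bit 6; 34 bits remain
Read 3: bits[6:9] width=3 -> value=7 (bin 111); offset now 9 = byte 1 bit 1; 31 bits remain
Read 4: bits[9:12] width=3 -> value=2 (bin 010); offset now 12 = byte 1 bit 4; 28 bits remain
Read 5: bits[12:15] width=3 -> value=3 (bin 011); offset now 15 = byte 1 bit 7; 25 bits remain
Read 6: bits[15:19] width=4 -> value=9 (bin 1001); offset now 19 = byte 2 bit 3; 21 bits remain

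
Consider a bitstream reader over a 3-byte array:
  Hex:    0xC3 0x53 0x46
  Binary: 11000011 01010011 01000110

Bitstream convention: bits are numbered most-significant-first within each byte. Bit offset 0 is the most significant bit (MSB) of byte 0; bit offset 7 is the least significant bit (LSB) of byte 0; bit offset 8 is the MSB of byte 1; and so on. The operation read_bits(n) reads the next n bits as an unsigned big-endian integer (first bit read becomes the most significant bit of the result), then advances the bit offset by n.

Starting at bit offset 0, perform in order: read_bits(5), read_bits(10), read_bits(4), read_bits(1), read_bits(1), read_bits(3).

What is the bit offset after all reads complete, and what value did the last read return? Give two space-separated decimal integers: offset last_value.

Read 1: bits[0:5] width=5 -> value=24 (bin 11000); offset now 5 = byte 0 bit 5; 19 bits remain
Read 2: bits[5:15] width=10 -> value=425 (bin 0110101001); offset now 15 = byte 1 bit 7; 9 bits remain
Read 3: bits[15:19] width=4 -> value=10 (bin 1010); offset now 19 = byte 2 bit 3; 5 bits remain
Read 4: bits[19:20] width=1 -> value=0 (bin 0); offset now 20 = byte 2 bit 4; 4 bits remain
Read 5: bits[20:21] width=1 -> value=0 (bin 0); offset now 21 = byte 2 bit 5; 3 bits remain
Read 6: bits[21:24] width=3 -> value=6 (bin 110); offset now 24 = byte 3 bit 0; 0 bits remain

Answer: 24 6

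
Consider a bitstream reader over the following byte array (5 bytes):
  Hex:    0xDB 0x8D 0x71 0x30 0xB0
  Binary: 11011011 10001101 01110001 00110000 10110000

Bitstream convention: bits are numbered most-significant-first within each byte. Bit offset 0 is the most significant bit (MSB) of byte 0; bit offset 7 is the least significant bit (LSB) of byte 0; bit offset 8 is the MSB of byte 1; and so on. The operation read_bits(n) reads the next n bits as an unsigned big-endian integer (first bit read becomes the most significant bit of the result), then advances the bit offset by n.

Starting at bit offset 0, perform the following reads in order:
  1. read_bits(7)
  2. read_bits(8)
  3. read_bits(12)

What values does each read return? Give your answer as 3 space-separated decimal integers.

Answer: 109 198 2953

Derivation:
Read 1: bits[0:7] width=7 -> value=109 (bin 1101101); offset now 7 = byte 0 bit 7; 33 bits remain
Read 2: bits[7:15] width=8 -> value=198 (bin 11000110); offset now 15 = byte 1 bit 7; 25 bits remain
Read 3: bits[15:27] width=12 -> value=2953 (bin 101110001001); offset now 27 = byte 3 bit 3; 13 bits remain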